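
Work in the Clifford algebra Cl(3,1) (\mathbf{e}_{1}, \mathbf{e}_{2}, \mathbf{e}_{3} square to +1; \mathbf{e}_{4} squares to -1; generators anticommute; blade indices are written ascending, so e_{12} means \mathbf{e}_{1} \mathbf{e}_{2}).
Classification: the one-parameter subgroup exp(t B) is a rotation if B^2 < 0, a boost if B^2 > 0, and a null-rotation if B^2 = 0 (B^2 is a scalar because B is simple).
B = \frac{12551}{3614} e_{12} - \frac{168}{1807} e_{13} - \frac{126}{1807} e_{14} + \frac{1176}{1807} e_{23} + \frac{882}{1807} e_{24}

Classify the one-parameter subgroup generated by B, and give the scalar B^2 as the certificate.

B^2 term by term: the squares give (\frac{12551}{3614})^2*(e_{12})^2 + (-\frac{168}{1807})^2*(e_{13})^2 + (-\frac{126}{1807})^2*(e_{14})^2 + (\frac{1176}{1807})^2*(e_{23})^2 + (\frac{882}{1807})^2*(e_{24})^2 = \frac{157527601}{13060996}*(-1) + \frac{28224}{3265249}*(-1) + \frac{15876}{3265249}*(+1) + \frac{1382976}{3265249}*(-1) + \frac{777924}{3265249}*(+1) = -\frac{49}{4} (each basis 2-blade squares to minus the product of its generators' squares); cross terms between blades sharing an index anticommute and cancel; the commuting (index-disjoint) pairs give grade-4 terms 2*c*c'*(blade product), which cancel blade by blade — e_{1234}: \frac{296352}{3265249} - \frac{296352}{3265249} = 0 — confirming B is simple. So B^2 = -\frac{49}{4}.
Answer: rotation, certificate B^2 = -\frac{49}{4}. Key observation: B^2 = -\frac{49}{4} is a conjugation invariant, so its sign decides the class regardless of the surface form of B.


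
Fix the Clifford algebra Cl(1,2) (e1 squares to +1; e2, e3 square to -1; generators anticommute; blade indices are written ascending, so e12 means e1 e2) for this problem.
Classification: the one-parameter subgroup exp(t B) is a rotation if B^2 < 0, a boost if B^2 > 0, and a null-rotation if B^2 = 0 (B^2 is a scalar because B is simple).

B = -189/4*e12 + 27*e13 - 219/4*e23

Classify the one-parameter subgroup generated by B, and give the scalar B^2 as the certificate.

B^2 term by term: the squares give (-189/4)^2*(e12)^2 + (27)^2*(e13)^2 + (-219/4)^2*(e23)^2 = 35721/16*(+1) + 729*(+1) + 47961/16*(-1) = -36 (each basis 2-blade squares to minus the product of its generators' squares); cross terms between blades sharing an index anticommute and cancel. So B^2 = -36.
Answer: rotation, certificate B^2 = -36. Note: conjugating B changes its blade decomposition but never the scalar B^2 = -36, whose sign settles the classification.


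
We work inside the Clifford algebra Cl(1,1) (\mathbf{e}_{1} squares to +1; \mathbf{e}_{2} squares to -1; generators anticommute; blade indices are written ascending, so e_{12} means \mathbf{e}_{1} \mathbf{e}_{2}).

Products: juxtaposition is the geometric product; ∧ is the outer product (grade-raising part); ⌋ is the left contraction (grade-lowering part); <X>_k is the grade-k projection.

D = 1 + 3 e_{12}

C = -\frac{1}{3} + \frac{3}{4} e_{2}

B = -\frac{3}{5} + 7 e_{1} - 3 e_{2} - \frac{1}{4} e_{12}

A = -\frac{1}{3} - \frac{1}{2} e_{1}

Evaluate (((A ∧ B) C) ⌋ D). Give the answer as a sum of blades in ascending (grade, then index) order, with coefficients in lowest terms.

step 1: \frac{1}{5} - \frac{61}{30} e_{1} + e_{2} + \frac{19}{12} e_{12}
step 2: -\frac{49}{60} - \frac{367}{720} e_{1} - \frac{11}{60} e_{2} - \frac{739}{360} e_{12}
step 3: -\frac{279}{40} - \frac{11}{20} e_{1} - \frac{367}{240} e_{2} - \frac{49}{20} e_{12}
Answer: -\frac{279}{40} - \frac{11}{20} e_{1} - \frac{367}{240} e_{2} - \frac{49}{20} e_{12}


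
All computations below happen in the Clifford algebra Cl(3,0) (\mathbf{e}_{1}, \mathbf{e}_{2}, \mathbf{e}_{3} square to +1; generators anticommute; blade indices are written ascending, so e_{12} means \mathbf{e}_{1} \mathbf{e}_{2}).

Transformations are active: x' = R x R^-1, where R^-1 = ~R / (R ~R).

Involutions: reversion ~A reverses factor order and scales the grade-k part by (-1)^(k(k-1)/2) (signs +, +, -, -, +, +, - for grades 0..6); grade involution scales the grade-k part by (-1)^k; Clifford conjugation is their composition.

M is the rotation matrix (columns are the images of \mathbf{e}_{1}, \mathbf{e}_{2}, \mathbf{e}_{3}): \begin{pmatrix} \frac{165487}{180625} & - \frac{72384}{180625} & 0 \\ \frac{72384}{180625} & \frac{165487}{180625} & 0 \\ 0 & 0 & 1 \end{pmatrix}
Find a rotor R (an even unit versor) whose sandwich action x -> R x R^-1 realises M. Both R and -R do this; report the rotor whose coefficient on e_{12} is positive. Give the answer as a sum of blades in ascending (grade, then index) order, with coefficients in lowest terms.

Method: write R = a + b12*e_{12} + b13*e_{13} + b23*e_{23} with a^2 + b12^2 + b13^2 + b23^2 = 1 (so R^-1 = ~R). Expanding the columns R e_j ~R gives tr M = 4a^2 - 1 and, from the antisymmetric part, M21 - M12 = -4a*b12, M13 - M31 = 4a*b13, M32 - M23 = -4a*b23.
Here tr M = \frac{511599}{180625}, so a^2 = (1 + tr M)/4 = \frac{173056}{180625} and a = ±\frac{416}{425}. Taking a = \frac{416}{425}: M21 - M12 = \frac{144768}{180625}, M13 - M31 = 0, M32 - M23 = 0, giving b12 = -\frac{87}{425}, b13 = 0, b23 = 0, i.e. R = \frac{416}{425} - \frac{87}{425} e_{12}.
Its e_{12} coefficient is negative, so report the other preimage -R.
Answer: -\frac{416}{425} + \frac{87}{425} e_{12}. Key observation: the double cover Spin(3) -> SO(3) sends R and -R to the same matrix (trace \frac{511599}{180625} here), so the stated sign of the e_{12} coefficient is what selects one sheet.


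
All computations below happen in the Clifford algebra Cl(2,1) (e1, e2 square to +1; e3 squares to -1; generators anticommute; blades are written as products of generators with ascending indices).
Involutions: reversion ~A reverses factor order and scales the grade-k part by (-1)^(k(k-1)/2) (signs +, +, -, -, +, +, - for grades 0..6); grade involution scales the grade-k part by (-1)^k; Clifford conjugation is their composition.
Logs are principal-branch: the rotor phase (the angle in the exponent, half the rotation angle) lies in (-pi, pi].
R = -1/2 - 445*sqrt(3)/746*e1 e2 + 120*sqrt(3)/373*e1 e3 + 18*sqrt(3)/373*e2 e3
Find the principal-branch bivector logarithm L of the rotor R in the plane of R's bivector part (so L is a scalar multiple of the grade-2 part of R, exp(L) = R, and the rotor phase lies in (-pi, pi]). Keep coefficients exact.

The scalar part of R is -1/2, which pins the rotor phase on the principal branch; dividing the bivector part by the sine of that phase recovers the unit plane, and L is the phase times that plane.
Concretely: cos(phase) = -1/2 gives phase = ±2*pi/3, and since phase/sin(phase) is even the sign is immaterial: L = (phase/sin(phase)) * <R>_2 = (4*sqrt(3)*pi/9) * <R>_2.
Answer: -890*pi/1119*e1 e2 + 160*pi/373*e1 e3 + 24*pi/373*e2 e3


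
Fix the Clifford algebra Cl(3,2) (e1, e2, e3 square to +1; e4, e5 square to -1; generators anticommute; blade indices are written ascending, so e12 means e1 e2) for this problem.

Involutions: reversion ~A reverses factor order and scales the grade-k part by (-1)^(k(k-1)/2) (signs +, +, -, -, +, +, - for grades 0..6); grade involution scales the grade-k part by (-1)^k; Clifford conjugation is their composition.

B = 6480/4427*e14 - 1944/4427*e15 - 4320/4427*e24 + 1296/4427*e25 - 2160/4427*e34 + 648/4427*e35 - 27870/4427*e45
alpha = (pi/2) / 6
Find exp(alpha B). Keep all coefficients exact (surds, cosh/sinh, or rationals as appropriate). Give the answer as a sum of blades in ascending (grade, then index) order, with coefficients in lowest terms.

B^2 term by term: the squares give (6480/4427)^2*(e14)^2 + (-1944/4427)^2*(e15)^2 + (-4320/4427)^2*(e24)^2 + (1296/4427)^2*(e25)^2 + (-2160/4427)^2*(e34)^2 + (648/4427)^2*(e35)^2 + (-27870/4427)^2*(e45)^2 = 41990400/19598329*(+1) + 3779136/19598329*(+1) + 18662400/19598329*(+1) + 1679616/19598329*(+1) + 4665600/19598329*(+1) + 419904/19598329*(+1) + 776736900/19598329*(-1) = -36 (each basis 2-blade squares to minus the product of its generators' squares); cross terms between blades sharing an index anticommute and cancel; the commuting (index-disjoint) pairs give grade-4 terms 2*c*c'*(blade product), which cancel blade by blade — e1245: -16796160/19598329 + 16796160/19598329 = 0; e1345: -8398080/19598329 + 8398080/19598329 = 0; e2345: 5598720/19598329 - 5598720/19598329 = 0 — confirming B is simple. So B^2 = -36.
B^2 = -36 — the series telescopes trigonometrically here: l = 6, alpha*l = pi/2, so exp(alpha B) = cos(pi/2) + (sin(pi/2)/6)*B = 0 + (1/6)*B.
Answer: 1080/4427*e14 - 324/4427*e15 - 720/4427*e24 + 216/4427*e25 - 360/4427*e34 + 108/4427*e35 - 4645/4427*e45


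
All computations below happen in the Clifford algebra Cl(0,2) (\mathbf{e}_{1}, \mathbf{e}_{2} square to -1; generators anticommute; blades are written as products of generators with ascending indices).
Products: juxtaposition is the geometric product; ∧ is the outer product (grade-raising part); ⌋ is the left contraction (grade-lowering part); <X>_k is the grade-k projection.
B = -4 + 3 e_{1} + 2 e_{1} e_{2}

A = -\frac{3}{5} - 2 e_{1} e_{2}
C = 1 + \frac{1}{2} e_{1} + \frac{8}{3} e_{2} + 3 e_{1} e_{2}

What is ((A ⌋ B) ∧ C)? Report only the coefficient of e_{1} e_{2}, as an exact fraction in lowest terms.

step 1: \frac{32}{5} - \frac{9}{5} e_{1} - \frac{6}{5} e_{1} e_{2}
step 2: \frac{32}{5} + \frac{7}{5} e_{1} + \frac{256}{15} e_{2} + \frac{66}{5} e_{1} e_{2}
Answer: \frac{66}{5}


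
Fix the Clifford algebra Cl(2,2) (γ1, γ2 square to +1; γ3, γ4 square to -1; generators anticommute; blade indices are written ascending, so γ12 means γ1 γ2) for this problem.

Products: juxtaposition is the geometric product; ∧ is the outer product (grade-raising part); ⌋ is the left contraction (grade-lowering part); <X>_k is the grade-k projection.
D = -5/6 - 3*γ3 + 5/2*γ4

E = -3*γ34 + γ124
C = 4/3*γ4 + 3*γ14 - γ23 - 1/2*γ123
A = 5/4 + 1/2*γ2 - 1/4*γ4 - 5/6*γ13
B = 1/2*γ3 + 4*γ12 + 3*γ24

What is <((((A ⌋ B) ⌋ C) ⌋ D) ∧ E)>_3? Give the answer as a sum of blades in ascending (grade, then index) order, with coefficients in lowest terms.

step 1: -2*γ1 - 3/4*γ2 + 5/8*γ3 + 3/2*γ4 + 5*γ12 + 15/4*γ24
step 2: -2 + 9/2*γ1 - 5/8*γ2 + 13/4*γ3 - 6*γ4 + 5/16*γ12 - 3/8*γ13 + γ23
step 3: 317/12 + 6*γ3 - 5*γ4
step 4: -317/4*γ34 + 317/12*γ124 + 6*γ1234
step 5: 317/12*γ124
Answer: 317/12*γ124


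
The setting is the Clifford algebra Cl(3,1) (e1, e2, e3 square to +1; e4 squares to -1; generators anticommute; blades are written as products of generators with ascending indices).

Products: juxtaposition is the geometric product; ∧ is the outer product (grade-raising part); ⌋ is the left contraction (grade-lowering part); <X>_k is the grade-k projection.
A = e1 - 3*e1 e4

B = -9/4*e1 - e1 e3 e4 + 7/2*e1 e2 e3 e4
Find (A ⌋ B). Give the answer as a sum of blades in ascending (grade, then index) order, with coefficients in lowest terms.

step 1: -9/4 - 3*e3 - 21/2*e2 e3 - e3 e4 + 7/2*e2 e3 e4
Answer: -9/4 - 3*e3 - 21/2*e2 e3 - e3 e4 + 7/2*e2 e3 e4


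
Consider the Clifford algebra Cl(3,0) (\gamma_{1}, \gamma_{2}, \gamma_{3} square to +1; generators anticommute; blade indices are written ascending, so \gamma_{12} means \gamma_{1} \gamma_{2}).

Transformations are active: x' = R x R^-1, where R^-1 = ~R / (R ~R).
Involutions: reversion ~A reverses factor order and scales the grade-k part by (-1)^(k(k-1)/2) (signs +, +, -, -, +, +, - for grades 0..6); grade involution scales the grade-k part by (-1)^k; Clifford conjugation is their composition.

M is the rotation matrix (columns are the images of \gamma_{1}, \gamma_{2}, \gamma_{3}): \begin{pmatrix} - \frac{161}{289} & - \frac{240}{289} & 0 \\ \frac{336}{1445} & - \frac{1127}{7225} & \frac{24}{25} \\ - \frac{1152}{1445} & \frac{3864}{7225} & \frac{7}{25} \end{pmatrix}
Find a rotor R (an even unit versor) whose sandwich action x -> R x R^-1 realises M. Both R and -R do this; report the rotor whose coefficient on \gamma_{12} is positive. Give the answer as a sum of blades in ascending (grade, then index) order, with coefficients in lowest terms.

Method: write R = a + b12*\gamma_{12} + b13*\gamma_{13} + b23*\gamma_{23} with a^2 + b12^2 + b13^2 + b23^2 = 1 (so R^-1 = ~R). Expanding the columns R e_j ~R gives tr M = 4a^2 - 1 and, from the antisymmetric part, M21 - M12 = -4a*b12, M13 - M31 = 4a*b13, M32 - M23 = -4a*b23.
Here tr M = -\frac{3129}{7225}, so a^2 = (1 + tr M)/4 = \frac{1024}{7225} and a = ±\frac{32}{85}. Taking a = \frac{32}{85}: M21 - M12 = \frac{1536}{1445}, M13 - M31 = \frac{1152}{1445}, M32 - M23 = -\frac{3072}{7225}, giving b12 = -\frac{12}{17}, b13 = \frac{9}{17}, b23 = \frac{24}{85}, i.e. R = \frac{32}{85} - \frac{12}{17} \gamma_{12} + \frac{9}{17} \gamma_{13} + \frac{24}{85} \gamma_{23}.
Its \gamma_{12} coefficient is negative, so report the other preimage -R.
Answer: -\frac{32}{85} + \frac{12}{17} \gamma_{12} - \frac{9}{17} \gamma_{13} - \frac{24}{85} \gamma_{23}. Note: both R and -R realise this M (trace -\frac{3129}{7225}); the covering map identifies them, and the \gamma_{12}-coefficient sign is the tie-breaker.


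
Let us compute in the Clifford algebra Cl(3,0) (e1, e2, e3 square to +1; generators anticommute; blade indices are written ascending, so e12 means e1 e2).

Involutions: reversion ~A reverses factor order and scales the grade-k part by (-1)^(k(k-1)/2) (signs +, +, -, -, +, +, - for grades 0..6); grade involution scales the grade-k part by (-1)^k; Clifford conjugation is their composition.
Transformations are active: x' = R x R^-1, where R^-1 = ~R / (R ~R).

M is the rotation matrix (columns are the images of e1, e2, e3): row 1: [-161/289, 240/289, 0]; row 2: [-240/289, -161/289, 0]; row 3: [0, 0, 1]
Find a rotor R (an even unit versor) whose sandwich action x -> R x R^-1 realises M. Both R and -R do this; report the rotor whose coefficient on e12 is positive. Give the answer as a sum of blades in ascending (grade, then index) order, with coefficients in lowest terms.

Method: write R = a + b12*e12 + b13*e13 + b23*e23 with a^2 + b12^2 + b13^2 + b23^2 = 1 (so R^-1 = ~R). Expanding the columns R e_j ~R gives tr M = 4a^2 - 1 and, from the antisymmetric part, M21 - M12 = -4a*b12, M13 - M31 = 4a*b13, M32 - M23 = -4a*b23.
Here tr M = -33/289, so a^2 = (1 + tr M)/4 = 64/289 and a = ±8/17. Taking a = 8/17: M21 - M12 = -480/289, M13 - M31 = 0, M32 - M23 = 0, giving b12 = 15/17, b13 = 0, b23 = 0, i.e. R = 8/17 + 15/17*e12.
Its e12 coefficient is already positive.
Answer: 8/17 + 15/17*e12. Note: both R and -R realise this M (trace -33/289); the covering map identifies them, and the e12-coefficient sign is the tie-breaker.


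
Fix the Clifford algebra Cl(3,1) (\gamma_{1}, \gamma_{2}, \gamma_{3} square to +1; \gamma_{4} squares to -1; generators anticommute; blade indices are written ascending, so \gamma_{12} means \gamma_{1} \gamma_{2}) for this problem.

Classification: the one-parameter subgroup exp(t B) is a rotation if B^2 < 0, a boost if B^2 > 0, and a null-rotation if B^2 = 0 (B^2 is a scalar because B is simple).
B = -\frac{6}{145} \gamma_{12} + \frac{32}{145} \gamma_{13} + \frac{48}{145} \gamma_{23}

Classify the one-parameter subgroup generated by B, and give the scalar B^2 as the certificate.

B^2 term by term: the squares give (-\frac{6}{145})^2*(\gamma_{12})^2 + (\frac{32}{145})^2*(\gamma_{13})^2 + (\frac{48}{145})^2*(\gamma_{23})^2 = \frac{36}{21025}*(-1) + \frac{1024}{21025}*(-1) + \frac{2304}{21025}*(-1) = -\frac{4}{25} (each basis 2-blade squares to minus the product of its generators' squares); cross terms between blades sharing an index anticommute and cancel. So B^2 = -\frac{4}{25}.
Answer: rotation, certificate B^2 = -\frac{4}{25}. One invariant decides it: the square -\frac{4}{25} survives every conjugation, and its sign is exactly the classification.


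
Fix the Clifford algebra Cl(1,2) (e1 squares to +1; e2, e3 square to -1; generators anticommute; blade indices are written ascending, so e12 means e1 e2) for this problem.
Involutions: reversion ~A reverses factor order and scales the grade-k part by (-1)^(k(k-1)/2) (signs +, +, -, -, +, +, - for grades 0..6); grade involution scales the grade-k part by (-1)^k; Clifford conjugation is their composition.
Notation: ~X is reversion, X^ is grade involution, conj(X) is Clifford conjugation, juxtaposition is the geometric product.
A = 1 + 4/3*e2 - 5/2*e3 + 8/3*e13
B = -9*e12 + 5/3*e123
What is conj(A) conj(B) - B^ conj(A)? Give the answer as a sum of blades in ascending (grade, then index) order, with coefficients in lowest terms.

first term: -12*e1 + 40/9*e2 + 29/6*e12 - 20/9*e13 - 24*e23 + 145/6*e123
second term: -12*e1 - 40/9*e2 - 29/6*e12 + 20/9*e13 - 24*e23 - 145/6*e123
Answer: 80/9*e2 + 29/3*e12 - 40/9*e13 + 145/3*e123


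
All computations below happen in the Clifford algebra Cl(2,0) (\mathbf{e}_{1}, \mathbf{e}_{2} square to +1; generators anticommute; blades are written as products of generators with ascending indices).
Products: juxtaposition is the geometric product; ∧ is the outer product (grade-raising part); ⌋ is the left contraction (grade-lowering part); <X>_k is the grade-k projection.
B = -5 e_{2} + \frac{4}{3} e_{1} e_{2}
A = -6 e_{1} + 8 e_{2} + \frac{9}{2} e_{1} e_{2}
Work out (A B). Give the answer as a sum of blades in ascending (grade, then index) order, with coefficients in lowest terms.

step 1: -46 - \frac{199}{6} e_{1} - 8 e_{2} + 30 e_{1} e_{2}
Answer: -46 - \frac{199}{6} e_{1} - 8 e_{2} + 30 e_{1} e_{2}


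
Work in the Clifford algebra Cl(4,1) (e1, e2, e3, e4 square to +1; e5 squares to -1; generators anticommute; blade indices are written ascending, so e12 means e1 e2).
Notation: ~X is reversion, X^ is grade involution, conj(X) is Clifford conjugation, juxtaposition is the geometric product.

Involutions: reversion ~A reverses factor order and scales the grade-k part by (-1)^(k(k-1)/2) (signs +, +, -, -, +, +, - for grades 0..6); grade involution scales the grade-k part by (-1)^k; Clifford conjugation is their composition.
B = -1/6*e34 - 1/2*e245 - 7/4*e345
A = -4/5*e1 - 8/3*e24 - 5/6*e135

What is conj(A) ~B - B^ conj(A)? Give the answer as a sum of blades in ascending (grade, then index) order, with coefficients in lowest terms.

first term: -4/3*e5 + 35/24*e14 - 4/9*e23 + 2/15*e134 - 5/36*e145 - 14/3*e235 - 5/12*e1234 + 2/5*e1245 + 7/5*e1345
second term: -4/3*e5 - 35/24*e14 - 4/9*e23 - 2/15*e134 - 5/36*e145 + 14/3*e235 - 5/12*e1234 - 2/5*e1245 - 7/5*e1345
Answer: 35/12*e14 + 4/15*e134 - 28/3*e235 + 4/5*e1245 + 14/5*e1345


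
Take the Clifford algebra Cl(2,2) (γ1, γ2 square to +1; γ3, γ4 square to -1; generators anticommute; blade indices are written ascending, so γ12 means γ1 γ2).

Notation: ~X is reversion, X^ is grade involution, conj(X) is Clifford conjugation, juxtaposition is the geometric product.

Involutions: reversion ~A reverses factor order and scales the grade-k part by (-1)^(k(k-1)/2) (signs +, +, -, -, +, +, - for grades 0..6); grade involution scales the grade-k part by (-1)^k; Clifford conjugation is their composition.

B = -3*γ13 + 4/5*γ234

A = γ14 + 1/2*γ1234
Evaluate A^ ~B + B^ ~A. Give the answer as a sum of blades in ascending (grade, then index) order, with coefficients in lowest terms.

first term: 2/5*γ1 - 3/2*γ24 + 3*γ34 + 4/5*γ123
second term: -2/5*γ1 + 3/2*γ24 - 3*γ34 + 4/5*γ123
Answer: 8/5*γ123


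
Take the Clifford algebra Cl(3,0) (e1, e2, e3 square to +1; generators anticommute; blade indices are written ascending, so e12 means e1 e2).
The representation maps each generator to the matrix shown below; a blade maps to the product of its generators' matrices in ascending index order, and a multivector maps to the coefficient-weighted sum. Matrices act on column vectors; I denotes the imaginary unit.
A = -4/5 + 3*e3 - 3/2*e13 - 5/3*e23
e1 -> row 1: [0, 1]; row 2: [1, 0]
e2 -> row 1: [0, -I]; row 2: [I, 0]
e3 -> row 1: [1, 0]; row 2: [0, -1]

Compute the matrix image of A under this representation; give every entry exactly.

Bivector images (products of the table entries): rho(e13) = rho(e1)rho(e3) = row 1: [0, -1]; row 2: [1, 0]; rho(e23) = rho(e2)rho(e3) = row 1: [0, I]; row 2: [I, 0].
M = (-4/5)*1 + (3)*rho(e3) + (-3/2)*rho(e13) + (-5/3)*rho(e23), summed entrywise (1 is the identity matrix):
Answer: row 1: [11/5, 3/2 - 5*I/3]; row 2: [-3/2 - 5*I/3, -19/5]


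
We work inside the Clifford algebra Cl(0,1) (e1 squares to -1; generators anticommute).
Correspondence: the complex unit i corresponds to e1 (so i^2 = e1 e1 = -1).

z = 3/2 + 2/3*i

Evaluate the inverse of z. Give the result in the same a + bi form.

In blades: z = 3/2 + 2/3*e1.
With qbar = 3/2 - 2/3*e1 (scalar fixed, mapped units negated), z qbar = 97/36 (the sum of squared coefficients), so z^-1 = qbar / (97/36) = 54/97 - 24/97*e1; translating back:
Answer: 54/97 - 24/97*i


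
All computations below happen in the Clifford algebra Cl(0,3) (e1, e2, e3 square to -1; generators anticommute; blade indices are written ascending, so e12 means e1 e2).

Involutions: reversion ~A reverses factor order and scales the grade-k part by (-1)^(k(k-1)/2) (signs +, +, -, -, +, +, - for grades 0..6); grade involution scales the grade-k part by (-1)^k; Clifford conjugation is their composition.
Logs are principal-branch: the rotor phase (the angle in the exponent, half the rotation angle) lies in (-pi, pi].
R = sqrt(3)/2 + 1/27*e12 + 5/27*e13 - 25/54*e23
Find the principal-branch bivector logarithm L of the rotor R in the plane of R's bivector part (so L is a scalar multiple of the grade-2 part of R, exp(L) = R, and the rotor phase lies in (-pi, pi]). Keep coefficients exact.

The scalar part of R is sqrt(3)/2, which pins the rotor phase on the principal branch; dividing the bivector part by the sine of that phase recovers the unit plane, and L is the phase times that plane.
Concretely: cos(phase) = sqrt(3)/2 gives phase = ±pi/6, and since phase/sin(phase) is even the sign is immaterial: L = (phase/sin(phase)) * <R>_2 = (pi/3) * <R>_2.
Answer: pi/81*e12 + 5*pi/81*e13 - 25*pi/162*e23


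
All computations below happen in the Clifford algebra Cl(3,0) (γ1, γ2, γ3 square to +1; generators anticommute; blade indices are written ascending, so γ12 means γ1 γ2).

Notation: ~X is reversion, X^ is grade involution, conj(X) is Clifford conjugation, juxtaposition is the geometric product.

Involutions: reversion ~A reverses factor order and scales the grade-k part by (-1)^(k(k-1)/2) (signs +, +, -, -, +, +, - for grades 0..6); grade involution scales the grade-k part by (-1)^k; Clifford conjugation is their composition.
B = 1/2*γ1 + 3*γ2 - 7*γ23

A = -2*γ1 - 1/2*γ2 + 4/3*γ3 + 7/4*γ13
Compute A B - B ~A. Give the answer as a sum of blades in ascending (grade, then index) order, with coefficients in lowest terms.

first term: -5/2 + 28/3*γ2 + 21/8*γ3 + 13/2*γ12 - 2/3*γ13 - 4*γ23 + 35/4*γ123
second term: -5/2 - 28/3*γ2 - 35/8*γ3 + 18*γ12 + 2/3*γ13 + 4*γ23 + 77/4*γ123
Answer: 56/3*γ2 + 7*γ3 - 23/2*γ12 - 4/3*γ13 - 8*γ23 - 21/2*γ123


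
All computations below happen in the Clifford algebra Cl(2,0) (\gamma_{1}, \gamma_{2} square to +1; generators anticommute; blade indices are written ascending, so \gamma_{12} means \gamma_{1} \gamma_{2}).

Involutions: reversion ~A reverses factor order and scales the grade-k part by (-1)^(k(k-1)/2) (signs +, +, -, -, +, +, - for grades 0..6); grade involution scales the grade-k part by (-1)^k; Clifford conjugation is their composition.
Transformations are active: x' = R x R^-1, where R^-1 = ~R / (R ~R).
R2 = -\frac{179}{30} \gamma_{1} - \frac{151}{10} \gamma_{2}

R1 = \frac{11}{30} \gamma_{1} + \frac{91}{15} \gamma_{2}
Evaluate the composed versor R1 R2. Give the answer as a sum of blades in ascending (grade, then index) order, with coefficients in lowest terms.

Distribute over the terms of R1 (each basis-blade product reordered to ascending indices, repeated generators contracted through their squares):
(\frac{11}{30} \gamma_{1}) R2 = -\frac{1969}{900} - \frac{1661}{300} \gamma_{12}
(\frac{91}{15} \gamma_{2}) R2 = -\frac{13741}{150} + \frac{16289}{450} \gamma_{12}
Summing the partial products and collecting blades:
Answer: -\frac{16883}{180} + \frac{5519}{180} \gamma_{12}


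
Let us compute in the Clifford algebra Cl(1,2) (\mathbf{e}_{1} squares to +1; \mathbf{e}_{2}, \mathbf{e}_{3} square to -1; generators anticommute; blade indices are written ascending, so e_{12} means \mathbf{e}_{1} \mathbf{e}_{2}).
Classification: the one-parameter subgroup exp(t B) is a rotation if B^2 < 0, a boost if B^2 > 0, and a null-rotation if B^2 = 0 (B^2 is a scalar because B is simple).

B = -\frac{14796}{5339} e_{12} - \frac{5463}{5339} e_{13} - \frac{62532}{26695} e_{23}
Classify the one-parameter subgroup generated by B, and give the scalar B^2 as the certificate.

B^2 term by term: the squares give (-\frac{14796}{5339})^2*(e_{12})^2 + (-\frac{5463}{5339})^2*(e_{13})^2 + (-\frac{62532}{26695})^2*(e_{23})^2 = \frac{218921616}{28504921}*(+1) + \frac{29844369}{28504921}*(+1) + \frac{3910251024}{712623025}*(-1) = \frac{81}{25} (each basis 2-blade squares to minus the product of its generators' squares); cross terms between blades sharing an index anticommute and cancel. So B^2 = \frac{81}{25}.
Answer: boost, certificate B^2 = \frac{81}{25}. Check the certificate: B^2 = \frac{81}{25}, and that sign is decisive whatever form B takes.


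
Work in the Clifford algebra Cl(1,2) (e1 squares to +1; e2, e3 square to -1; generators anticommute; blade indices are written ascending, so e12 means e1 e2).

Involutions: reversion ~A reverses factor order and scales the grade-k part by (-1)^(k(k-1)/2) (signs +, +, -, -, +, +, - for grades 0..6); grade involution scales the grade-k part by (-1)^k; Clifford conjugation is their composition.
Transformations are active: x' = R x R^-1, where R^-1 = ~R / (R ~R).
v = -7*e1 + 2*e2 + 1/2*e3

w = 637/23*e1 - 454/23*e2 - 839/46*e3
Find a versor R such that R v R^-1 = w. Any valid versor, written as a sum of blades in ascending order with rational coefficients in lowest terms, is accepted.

Sketch: the shared square 179/4 makes R = v + w = 476/23*e1 - 408/23*e2 - 408/23*e3 the natural versor; its sandwich fixes that direction, negates (v - w)/2, and sends v to w.
Answer: 476/23*e1 - 408/23*e2 - 408/23*e3


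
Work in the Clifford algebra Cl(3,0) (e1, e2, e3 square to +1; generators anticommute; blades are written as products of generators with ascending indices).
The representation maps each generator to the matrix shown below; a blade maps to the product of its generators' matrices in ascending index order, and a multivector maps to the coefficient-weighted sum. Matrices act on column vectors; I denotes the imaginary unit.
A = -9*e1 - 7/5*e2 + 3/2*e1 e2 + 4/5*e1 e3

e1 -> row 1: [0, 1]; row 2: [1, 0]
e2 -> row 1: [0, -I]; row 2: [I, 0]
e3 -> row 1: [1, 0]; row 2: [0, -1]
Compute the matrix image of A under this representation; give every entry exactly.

Bivector images (products of the table entries): rho(e1 e2) = rho(e1)rho(e2) = row 1: [I, 0]; row 2: [0, -I]; rho(e1 e3) = rho(e1)rho(e3) = row 1: [0, -1]; row 2: [1, 0].
M = (-9)*rho(e1) + (-7/5)*rho(e2) + (3/2)*rho(e1 e2) + (4/5)*rho(e1 e3), summed entrywise:
Answer: row 1: [3*I/2, -49/5 + 7*I/5]; row 2: [-41/5 - 7*I/5, -3*I/2]


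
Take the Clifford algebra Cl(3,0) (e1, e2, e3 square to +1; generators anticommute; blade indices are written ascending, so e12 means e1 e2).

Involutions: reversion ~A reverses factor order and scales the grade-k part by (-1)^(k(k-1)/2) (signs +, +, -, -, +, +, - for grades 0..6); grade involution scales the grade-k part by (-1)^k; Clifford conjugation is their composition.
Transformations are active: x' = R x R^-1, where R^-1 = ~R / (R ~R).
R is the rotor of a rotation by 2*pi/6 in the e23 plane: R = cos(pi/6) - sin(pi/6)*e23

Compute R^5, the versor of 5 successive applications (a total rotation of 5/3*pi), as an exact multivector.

Half-angle bookkeeping: 5 applications in e23 add up to rotor phase 5*pi/6 = 5*pi/6, so R^5 = cos(5*pi/6) - sin(5*pi/6)*e23.
cos(5*pi/6) = -sqrt(3)/2 and sin(5*pi/6) = 1/2, so R^5 = -sqrt(3)/2 - 1/2*e23. The net rotation is 5/3*pi; the rotor keeps the half-angle phase exactly.
Answer: -sqrt(3)/2 - 1/2*e23


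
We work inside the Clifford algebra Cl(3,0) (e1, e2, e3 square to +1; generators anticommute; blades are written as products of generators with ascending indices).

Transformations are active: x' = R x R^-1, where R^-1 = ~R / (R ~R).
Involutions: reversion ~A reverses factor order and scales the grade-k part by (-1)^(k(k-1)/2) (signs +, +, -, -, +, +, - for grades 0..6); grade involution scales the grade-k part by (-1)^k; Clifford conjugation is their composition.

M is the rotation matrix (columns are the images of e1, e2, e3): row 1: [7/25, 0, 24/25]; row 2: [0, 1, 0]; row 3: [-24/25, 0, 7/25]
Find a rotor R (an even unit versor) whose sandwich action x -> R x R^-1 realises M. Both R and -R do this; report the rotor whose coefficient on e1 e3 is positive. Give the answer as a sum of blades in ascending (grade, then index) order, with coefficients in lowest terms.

Method: write R = a + b12*e1 e2 + b13*e1 e3 + b23*e2 e3 with a^2 + b12^2 + b13^2 + b23^2 = 1 (so R^-1 = ~R). Expanding the columns R e_j ~R gives tr M = 4a^2 - 1 and, from the antisymmetric part, M21 - M12 = -4a*b12, M13 - M31 = 4a*b13, M32 - M23 = -4a*b23.
Here tr M = 39/25, so a^2 = (1 + tr M)/4 = 16/25 and a = ±4/5. Taking a = 4/5: M21 - M12 = 0, M13 - M31 = 48/25, M32 - M23 = 0, giving b12 = 0, b13 = 3/5, b23 = 0, i.e. R = 4/5 + 3/5*e1 e3.
Its e1 e3 coefficient is already positive.
Answer: 4/5 + 3/5*e1 e3. Recall the cover is two-to-one: with M of trace 39/25, both preimages act alike, and the stated e1 e3 sign chooses the sheet.


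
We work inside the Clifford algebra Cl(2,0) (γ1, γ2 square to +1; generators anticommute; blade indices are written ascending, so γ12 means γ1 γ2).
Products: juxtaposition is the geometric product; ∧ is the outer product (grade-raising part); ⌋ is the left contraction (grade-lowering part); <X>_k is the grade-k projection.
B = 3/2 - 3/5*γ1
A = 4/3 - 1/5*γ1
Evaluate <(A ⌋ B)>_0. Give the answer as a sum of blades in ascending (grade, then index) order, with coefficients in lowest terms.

step 1: 53/25 - 4/5*γ1
step 2: 53/25
Answer: 53/25


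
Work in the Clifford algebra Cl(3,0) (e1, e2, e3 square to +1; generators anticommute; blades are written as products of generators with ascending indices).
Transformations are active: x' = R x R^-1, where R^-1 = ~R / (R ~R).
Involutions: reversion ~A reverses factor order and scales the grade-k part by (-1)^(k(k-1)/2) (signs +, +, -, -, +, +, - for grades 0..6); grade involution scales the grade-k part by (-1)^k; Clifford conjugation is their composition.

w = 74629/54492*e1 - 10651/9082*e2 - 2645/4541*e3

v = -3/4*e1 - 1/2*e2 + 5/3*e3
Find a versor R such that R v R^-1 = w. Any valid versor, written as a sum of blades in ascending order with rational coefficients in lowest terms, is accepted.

Here q(v) = q(w) = 517/144; the classical choice R = v + w = 8440/13623*e1 - 7596/4541*e2 + 14770/13623*e3 then realises v -> w under the sandwich.
Answer: 8440/13623*e1 - 7596/4541*e2 + 14770/13623*e3


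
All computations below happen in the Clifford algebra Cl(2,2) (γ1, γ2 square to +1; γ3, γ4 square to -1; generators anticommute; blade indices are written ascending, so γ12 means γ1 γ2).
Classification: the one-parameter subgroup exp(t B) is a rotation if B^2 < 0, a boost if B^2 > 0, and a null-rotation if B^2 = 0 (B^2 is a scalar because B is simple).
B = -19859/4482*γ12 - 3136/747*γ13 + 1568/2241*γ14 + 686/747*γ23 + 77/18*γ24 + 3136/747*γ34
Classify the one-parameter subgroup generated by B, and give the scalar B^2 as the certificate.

B^2 term by term: the squares give (-19859/4482)^2*(γ12)^2 + (-3136/747)^2*(γ13)^2 + (1568/2241)^2*(γ14)^2 + (686/747)^2*(γ23)^2 + (77/18)^2*(γ24)^2 + (3136/747)^2*(γ34)^2 = 394379881/20088324*(-1) + 9834496/558009*(+1) + 2458624/5022081*(+1) + 470596/558009*(+1) + 5929/324*(+1) + 9834496/558009*(-1) = 0 (each basis 2-blade squares to minus the product of its generators' squares); cross terms between blades sharing an index anticommute and cancel; the commuting (index-disjoint) pairs give grade-4 terms 2*c*c'*(blade product), which cancel blade by blade — γ1234: -62277824/1674027 + 241472/6723 + 2151296/1674027 = 0 — confirming B is simple. So B^2 = 0.
Answer: null-rotation, certificate B^2 = 0. B^2 = 0 is basis-independent, so its sign is the whole story.


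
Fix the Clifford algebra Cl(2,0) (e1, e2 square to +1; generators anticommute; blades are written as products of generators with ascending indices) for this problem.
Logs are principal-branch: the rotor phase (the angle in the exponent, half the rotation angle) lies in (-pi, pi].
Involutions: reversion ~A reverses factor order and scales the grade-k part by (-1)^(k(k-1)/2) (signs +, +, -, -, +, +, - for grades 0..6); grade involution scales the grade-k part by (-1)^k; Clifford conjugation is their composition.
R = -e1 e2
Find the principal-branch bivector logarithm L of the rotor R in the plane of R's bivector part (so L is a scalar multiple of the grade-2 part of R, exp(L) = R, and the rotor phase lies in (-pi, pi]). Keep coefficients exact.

The scalar part of R is 0, so the principal-branch rotor phase is pinned; divide the bivector part by its sine to get the unit plane — L is the phase times that plane.
Concretely: cos(phase) = 0 gives phase = ±pi/2, and since phase/sin(phase) is even the sign is immaterial: L = (phase/sin(phase)) * <R>_2 = (pi/2) * <R>_2.
Answer: -pi/2*e1 e2


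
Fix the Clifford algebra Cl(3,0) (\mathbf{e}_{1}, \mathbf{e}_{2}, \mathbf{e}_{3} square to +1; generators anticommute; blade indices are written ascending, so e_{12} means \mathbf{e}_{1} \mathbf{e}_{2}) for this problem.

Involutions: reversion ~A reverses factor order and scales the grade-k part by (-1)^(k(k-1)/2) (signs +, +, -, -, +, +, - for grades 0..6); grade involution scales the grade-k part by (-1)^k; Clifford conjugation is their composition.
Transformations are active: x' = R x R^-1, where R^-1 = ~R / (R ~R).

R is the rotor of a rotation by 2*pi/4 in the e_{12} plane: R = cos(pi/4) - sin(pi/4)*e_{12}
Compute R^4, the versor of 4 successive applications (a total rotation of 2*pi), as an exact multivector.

The rotor phase is half the rotation angle and phases add under composition, so 4 steps in the e_{12} plane accumulate phase 4*(pi/4) = \pi: R^4 = cos(\pi) - sin(\pi)*e_{12}.
cos(\pi) = -1 and sin(\pi) = 0, so R^4 = -1. The total rotation 2*pi is 1 full turn, so every vector returns to itself, yet the rotor is -1, on the OTHER sheet of the double cover (an odd number of 2*pi turns).
Answer: -1


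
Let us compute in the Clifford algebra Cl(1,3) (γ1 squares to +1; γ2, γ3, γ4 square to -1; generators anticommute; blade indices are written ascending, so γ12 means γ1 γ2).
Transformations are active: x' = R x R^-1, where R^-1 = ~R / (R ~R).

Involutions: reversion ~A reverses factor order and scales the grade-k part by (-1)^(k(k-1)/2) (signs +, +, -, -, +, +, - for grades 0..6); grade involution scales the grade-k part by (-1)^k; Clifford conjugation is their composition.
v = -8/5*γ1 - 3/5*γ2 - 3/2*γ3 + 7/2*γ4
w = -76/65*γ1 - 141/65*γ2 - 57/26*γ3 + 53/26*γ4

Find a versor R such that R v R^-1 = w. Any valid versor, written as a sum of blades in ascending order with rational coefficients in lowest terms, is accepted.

The midline construction: v and w both square to -123/10, so reflecting in their sum -36/13*γ1 - 36/13*γ2 - 48/13*γ3 + 72/13*γ4 exchanges them.
Answer: -36/13*γ1 - 36/13*γ2 - 48/13*γ3 + 72/13*γ4


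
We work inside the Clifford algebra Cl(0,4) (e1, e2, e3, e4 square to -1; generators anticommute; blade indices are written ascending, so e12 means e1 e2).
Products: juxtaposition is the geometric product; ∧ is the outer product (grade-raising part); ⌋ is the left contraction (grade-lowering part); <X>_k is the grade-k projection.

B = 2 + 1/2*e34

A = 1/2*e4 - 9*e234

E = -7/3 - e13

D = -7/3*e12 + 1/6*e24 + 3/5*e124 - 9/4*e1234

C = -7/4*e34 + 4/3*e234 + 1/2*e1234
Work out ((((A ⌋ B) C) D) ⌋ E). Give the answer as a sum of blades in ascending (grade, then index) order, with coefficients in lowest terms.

step 1: 1/4*e3
step 2: 7/16*e4 + 1/3*e24 - 1/8*e124
step 3: -47/360 - 43/240*e1 + 7/96*e2 - 9/32*e3 - 7/24*e4 - 21/80*e12 - 3/4*e13 - 7/9*e14 - 63/64*e123 - 49/48*e124
step 4: -481/1080 + 9/32*e1 - 43/240*e3 + 47/360*e13
Answer: -481/1080 + 9/32*e1 - 43/240*e3 + 47/360*e13


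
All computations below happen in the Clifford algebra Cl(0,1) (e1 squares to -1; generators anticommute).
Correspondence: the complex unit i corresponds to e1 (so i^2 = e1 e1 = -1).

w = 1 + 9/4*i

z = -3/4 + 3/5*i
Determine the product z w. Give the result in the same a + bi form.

In blades: z = -3/4 + 3/5*e1, w = 1 + 9/4*e1.
Distribute z over w term by term (generator squares from the signature, products reordered to ascending indices): (-3/4)*w = -3/4 - 27/16*e1; (3/5*e1)*w = -27/20 + 3/5*e1.
Sum: -21/10 - 87/80*e1; translating back through the correspondence:
Answer: -21/10 - 87/80*i


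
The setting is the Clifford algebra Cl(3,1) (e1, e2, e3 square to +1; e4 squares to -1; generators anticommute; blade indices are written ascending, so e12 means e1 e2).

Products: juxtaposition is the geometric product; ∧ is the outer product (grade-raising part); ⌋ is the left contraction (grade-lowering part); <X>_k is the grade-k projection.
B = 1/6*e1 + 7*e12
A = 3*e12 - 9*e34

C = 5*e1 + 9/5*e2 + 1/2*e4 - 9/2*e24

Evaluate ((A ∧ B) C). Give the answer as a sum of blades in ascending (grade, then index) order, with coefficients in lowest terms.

step 1: -3/2*e134 - 63*e1234
step 2: -1131/4*e13 - 15/2*e34 + 99/4*e123 - 567/5*e134 + 315*e234 - 27/10*e1234
Answer: -1131/4*e13 - 15/2*e34 + 99/4*e123 - 567/5*e134 + 315*e234 - 27/10*e1234


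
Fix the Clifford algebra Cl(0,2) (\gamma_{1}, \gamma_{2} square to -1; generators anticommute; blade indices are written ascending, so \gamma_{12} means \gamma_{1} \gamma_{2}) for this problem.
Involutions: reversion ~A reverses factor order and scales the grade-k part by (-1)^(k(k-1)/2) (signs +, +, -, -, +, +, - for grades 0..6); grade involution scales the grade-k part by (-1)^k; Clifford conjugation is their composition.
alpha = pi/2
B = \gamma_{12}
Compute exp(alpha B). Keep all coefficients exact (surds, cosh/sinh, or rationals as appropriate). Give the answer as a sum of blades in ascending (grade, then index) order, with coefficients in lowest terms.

B^2 = (1)^2*(\gamma_{12})^2 = 1*(-1) = -1 (a basis 2-blade squares to minus the product of its generators' squares).
B^2 = -1 — the negative square puts this in the circular regime; l = 1, alpha*l = \frac{\pi}{2}, so exp(alpha B) = cos(\frac{\pi}{2}) + (sin(\frac{\pi}{2})/1)*B = 0 + (1)*B.
Answer: \gamma_{12}


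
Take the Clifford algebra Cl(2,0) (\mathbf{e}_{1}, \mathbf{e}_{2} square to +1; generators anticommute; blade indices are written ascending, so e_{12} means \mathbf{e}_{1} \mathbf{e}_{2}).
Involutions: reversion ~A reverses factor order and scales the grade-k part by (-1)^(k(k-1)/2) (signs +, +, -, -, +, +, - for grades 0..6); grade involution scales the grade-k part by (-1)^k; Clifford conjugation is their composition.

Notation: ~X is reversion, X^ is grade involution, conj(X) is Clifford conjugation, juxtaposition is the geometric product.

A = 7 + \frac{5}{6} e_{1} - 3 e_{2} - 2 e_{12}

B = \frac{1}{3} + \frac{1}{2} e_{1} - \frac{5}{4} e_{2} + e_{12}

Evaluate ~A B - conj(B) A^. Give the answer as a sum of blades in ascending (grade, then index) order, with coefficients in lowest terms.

first term: \frac{9}{2} + \frac{77}{18} e_{1} - \frac{119}{12} e_{2} + \frac{65}{8} e_{12}
second term: \frac{9}{2} - \frac{77}{18} e_{1} + \frac{119}{12} e_{2} - \frac{65}{8} e_{12}
Answer: \frac{77}{9} e_{1} - \frac{119}{6} e_{2} + \frac{65}{4} e_{12}


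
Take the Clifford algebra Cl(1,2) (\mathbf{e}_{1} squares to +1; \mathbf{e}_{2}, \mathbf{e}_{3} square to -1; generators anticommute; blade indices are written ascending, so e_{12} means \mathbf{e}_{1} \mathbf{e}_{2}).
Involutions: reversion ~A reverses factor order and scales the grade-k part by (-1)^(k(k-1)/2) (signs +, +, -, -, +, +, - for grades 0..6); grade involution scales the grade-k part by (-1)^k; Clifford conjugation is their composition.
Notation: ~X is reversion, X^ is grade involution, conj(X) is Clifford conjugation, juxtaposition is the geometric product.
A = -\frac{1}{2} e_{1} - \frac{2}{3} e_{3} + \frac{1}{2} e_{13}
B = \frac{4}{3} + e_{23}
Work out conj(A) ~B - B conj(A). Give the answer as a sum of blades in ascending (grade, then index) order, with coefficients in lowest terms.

first term: \frac{2}{3} e_{1} - \frac{2}{3} e_{2} + \frac{8}{9} e_{3} + \frac{1}{2} e_{12} - \frac{2}{3} e_{13} - \frac{1}{2} e_{123}
second term: \frac{2}{3} e_{1} - \frac{2}{3} e_{2} + \frac{8}{9} e_{3} + \frac{1}{2} e_{12} - \frac{2}{3} e_{13} + \frac{1}{2} e_{123}
Answer: -e_{123}
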